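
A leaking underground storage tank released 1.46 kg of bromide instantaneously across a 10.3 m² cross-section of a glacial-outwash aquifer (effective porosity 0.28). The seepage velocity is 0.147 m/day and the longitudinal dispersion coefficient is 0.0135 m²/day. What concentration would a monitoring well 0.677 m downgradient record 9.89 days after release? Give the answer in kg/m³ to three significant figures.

For an instantaneous plane source, C(x,t) = M/(n_e·A·√(4πDt)) · exp(−(x−vt)²/(4Dt)), with n_e·A the pore (flow) area.
Plume center vt = 0.147 × 9.89 = 1.45383 m, so the well at 0.677 m is 0.77683 m upgradient of the peak.
√(4πDt) = 1.295 m, giving peak height M/(n_e·A·√(4πDt)) = 1.46/(0.28 × 10.3 × 1.295) = 0.3909 kg/m³.
(x−vt)²/(4Dt) = (-0.77683)²/(4 × 0.0135 × 9.89) = 1.130; exp(−1.130) = 0.3230.
C = 0.3909 × 0.3230 = 0.126 kg/m³.

0.126 kg/m³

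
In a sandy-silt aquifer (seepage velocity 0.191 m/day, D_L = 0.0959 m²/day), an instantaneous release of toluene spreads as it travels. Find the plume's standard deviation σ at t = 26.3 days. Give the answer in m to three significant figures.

Dispersive spreading gives a Gaussian with σ² = 2Dt; advection only shifts the center.
σ = √(2 × 0.0959 × 26.3) = 2.25 m.

2.25 m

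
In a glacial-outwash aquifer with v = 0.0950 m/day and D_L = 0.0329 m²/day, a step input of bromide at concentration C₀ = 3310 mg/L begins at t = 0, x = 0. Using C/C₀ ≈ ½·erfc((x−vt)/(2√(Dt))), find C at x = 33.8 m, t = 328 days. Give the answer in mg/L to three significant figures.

For a continuous step input, C/C₀ ≈ ½·erfc((x−vt)/(2√(Dt))).
vt = 0.0950 × 328 = 31.16 m and 2√(Dt) = 2√(0.0329 × 328) = 6.570 m.
Argument (x−vt)/(2√(Dt)) = (33.8 − 31.16)/6.570 = 0.4018; ½·erfc(0.4018) = 0.2849.
C = 3310 × 0.2849 = 943 mg/L.

943 mg/L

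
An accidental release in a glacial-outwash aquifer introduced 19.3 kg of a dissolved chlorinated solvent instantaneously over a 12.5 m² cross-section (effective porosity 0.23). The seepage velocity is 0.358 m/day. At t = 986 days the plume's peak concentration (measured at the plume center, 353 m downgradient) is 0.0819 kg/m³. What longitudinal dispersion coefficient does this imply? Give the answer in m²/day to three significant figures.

0.542 m²/day

At the plume center C_max = M/(n_e·A·√(4πDt)), so D = M²/(4πt·(n_e·A·C_max)²).
n_e·A·C_max = 0.23 × 12.5 × 0.0819 = 0.2355 kg/m.
D = 19.3²/(4π × 986 × 0.2355²) = 0.542 m²/day.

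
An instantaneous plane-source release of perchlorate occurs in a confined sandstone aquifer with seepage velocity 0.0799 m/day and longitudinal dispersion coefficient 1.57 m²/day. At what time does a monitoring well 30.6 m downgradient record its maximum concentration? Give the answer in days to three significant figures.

209 days

For the 1D instantaneous-source solution, setting ∂C/∂t = 0 at fixed x gives v²t² + 2Dt − x² = 0, so t = (√(D² + v²x²) − D)/v².
√(D² + v²x²) = √(1.57² + 0.0799² × 30.6²) = 2.906; v² = 0.00638401.
t = (2.906 − 1.57)/0.00638401 = 209 days (vs. the pure-advection estimate x/v = 383 d).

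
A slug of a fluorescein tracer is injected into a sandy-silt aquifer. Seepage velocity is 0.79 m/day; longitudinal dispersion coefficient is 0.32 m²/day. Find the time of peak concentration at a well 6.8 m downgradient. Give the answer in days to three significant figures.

For the 1D instantaneous-source solution, setting ∂C/∂t = 0 at fixed x gives v²t² + 2Dt − x² = 0, so t = (√(D² + v²x²) − D)/v².
√(D² + v²x²) = √(0.32² + 0.79² × 6.8²) = 5.382; v² = 0.6241.
t = (5.382 − 0.32)/0.6241 = 8.11 days (vs. the pure-advection estimate x/v = 8.61 d).

8.11 days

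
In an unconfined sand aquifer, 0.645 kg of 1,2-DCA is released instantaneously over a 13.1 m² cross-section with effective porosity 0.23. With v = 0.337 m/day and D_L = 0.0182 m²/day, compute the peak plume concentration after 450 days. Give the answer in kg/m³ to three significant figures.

0.0211 kg/m³

The peak of an instantaneous 1D plume sits at x = vt; there the Gaussian factor is 1 and C_max = M/(n_e·A·√(4πDt)), where n_e·A is the pore area the mass is dissolved in.
√(4πDt) = √(4π × 0.0182 × 450) = 10.14 m, so C_max = 0.645/(0.23 × 13.1 × 10.14) = 0.0211 kg/m³.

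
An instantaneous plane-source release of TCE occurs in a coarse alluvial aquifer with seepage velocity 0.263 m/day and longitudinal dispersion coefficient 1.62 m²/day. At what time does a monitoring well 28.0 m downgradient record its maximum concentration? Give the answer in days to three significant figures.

85.6 days

For the 1D instantaneous-source solution, setting ∂C/∂t = 0 at fixed x gives v²t² + 2Dt − x² = 0, so t = (√(D² + v²x²) − D)/v².
√(D² + v²x²) = √(1.62² + 0.263² × 28.0²) = 7.540; v² = 0.069169.
t = (7.540 − 1.62)/0.069169 = 85.6 days (vs. the pure-advection estimate x/v = 106 d).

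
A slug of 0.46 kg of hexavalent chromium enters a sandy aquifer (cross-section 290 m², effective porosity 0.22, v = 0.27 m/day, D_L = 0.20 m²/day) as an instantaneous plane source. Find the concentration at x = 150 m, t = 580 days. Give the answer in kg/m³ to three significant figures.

For an instantaneous plane source, C(x,t) = M/(n_e·A·√(4πDt)) · exp(−(x−vt)²/(4Dt)), with n_e·A the pore (flow) area.
Plume center vt = 0.27 × 580 = 156.6 m, so the well at 150 m is 6.6 m upgradient of the peak.
√(4πDt) = 38.18 m, giving peak height M/(n_e·A·√(4πDt)) = 0.46/(0.22 × 290 × 38.18) = 0.0001888 kg/m³.
(x−vt)²/(4Dt) = (-6.6)²/(4 × 0.20 × 580) = 0.09388; exp(−0.09388) = 0.9104.
C = 0.0001888 × 0.9104 = 0.000172 kg/m³.

0.000172 kg/m³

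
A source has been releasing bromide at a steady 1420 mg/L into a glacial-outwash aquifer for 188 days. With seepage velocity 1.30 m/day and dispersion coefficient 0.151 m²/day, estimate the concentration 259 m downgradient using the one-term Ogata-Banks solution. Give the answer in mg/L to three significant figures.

For a continuous step input, C/C₀ ≈ ½·erfc((x−vt)/(2√(Dt))).
vt = 1.30 × 188 = 244.4 m and 2√(Dt) = 2√(0.151 × 188) = 10.66 m.
Argument (x−vt)/(2√(Dt)) = (259 − 244.4)/10.66 = 1.370; ½·erfc(1.370) = 0.02634.
C = 1420 × 0.02634 = 37.4 mg/L.

37.4 mg/L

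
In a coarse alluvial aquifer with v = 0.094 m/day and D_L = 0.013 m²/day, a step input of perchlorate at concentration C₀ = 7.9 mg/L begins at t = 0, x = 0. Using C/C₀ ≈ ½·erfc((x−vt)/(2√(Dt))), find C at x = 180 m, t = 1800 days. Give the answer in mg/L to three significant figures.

For a continuous step input, C/C₀ ≈ ½·erfc((x−vt)/(2√(Dt))).
vt = 0.094 × 1800 = 169.2 m and 2√(Dt) = 2√(0.013 × 1800) = 9.675 m.
Argument (x−vt)/(2√(Dt)) = (180 − 169.2)/9.675 = 1.116; ½·erfc(1.116) = 0.05725.
C = 7.9 × 0.05725 = 0.452 mg/L.

0.452 mg/L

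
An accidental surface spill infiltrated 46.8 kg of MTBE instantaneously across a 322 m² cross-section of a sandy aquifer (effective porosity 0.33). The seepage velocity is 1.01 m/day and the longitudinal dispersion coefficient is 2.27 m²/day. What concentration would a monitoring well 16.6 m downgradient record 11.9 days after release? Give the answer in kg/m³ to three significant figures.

0.0197 kg/m³

For an instantaneous plane source, C(x,t) = M/(n_e·A·√(4πDt)) · exp(−(x−vt)²/(4Dt)), with n_e·A the pore (flow) area.
Plume center vt = 1.01 × 11.9 = 12.019 m, so the well at 16.6 m is 4.581 m downgradient of the peak.
√(4πDt) = 18.42 m, giving peak height M/(n_e·A·√(4πDt)) = 46.8/(0.33 × 322 × 18.42) = 0.02391 kg/m³.
(x−vt)²/(4Dt) = (4.581)²/(4 × 2.27 × 11.9) = 0.1942; exp(−0.1942) = 0.8235.
C = 0.02391 × 0.8235 = 0.0197 kg/m³.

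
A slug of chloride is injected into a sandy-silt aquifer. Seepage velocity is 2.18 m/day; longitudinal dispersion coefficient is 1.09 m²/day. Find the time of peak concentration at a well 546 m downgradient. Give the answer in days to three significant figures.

250 days

For the 1D instantaneous-source solution, setting ∂C/∂t = 0 at fixed x gives v²t² + 2Dt − x² = 0, so t = (√(D² + v²x²) − D)/v².
√(D² + v²x²) = √(1.09² + 2.18² × 546²) = 1190; v² = 4.7524.
t = (1190 − 1.09)/4.7524 = 250 days (vs. the pure-advection estimate x/v = 250 d).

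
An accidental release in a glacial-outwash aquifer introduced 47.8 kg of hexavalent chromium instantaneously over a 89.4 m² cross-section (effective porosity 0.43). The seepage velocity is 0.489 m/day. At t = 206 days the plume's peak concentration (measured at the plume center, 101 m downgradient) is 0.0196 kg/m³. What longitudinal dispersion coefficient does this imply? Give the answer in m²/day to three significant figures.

1.55 m²/day

At the plume center C_max = M/(n_e·A·√(4πDt)), so D = M²/(4πt·(n_e·A·C_max)²).
n_e·A·C_max = 0.43 × 89.4 × 0.0196 = 0.7535 kg/m.
D = 47.8²/(4π × 206 × 0.7535²) = 1.55 m²/day.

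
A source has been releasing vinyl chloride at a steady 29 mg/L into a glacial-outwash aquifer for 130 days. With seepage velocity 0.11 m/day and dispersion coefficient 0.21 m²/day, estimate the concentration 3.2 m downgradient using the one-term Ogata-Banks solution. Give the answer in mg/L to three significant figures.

27.1 mg/L

For a continuous step input, C/C₀ ≈ ½·erfc((x−vt)/(2√(Dt))).
vt = 0.11 × 130 = 14.3 m and 2√(Dt) = 2√(0.21 × 130) = 10.45 m.
Argument (x−vt)/(2√(Dt)) = (3.2 − 14.3)/10.45 = -1.062; ½·erfc(-1.062) = 0.9334.
C = 29 × 0.9334 = 27.1 mg/L.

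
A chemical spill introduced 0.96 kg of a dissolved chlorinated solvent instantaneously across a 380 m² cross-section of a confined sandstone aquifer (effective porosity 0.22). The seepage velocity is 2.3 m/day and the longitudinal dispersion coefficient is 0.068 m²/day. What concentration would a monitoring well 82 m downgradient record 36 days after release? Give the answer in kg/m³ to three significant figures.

For an instantaneous plane source, C(x,t) = M/(n_e·A·√(4πDt)) · exp(−(x−vt)²/(4Dt)), with n_e·A the pore (flow) area.
Plume center vt = 2.3 × 36 = 82.8 m, so the well at 82 m is 0.8 m upgradient of the peak.
√(4πDt) = 5.546 m, giving peak height M/(n_e·A·√(4πDt)) = 0.96/(0.22 × 380 × 5.546) = 0.002071 kg/m³.
(x−vt)²/(4Dt) = (-0.8)²/(4 × 0.068 × 36) = 0.06536; exp(−0.06536) = 0.9367.
C = 0.002071 × 0.9367 = 0.00194 kg/m³.

0.00194 kg/m³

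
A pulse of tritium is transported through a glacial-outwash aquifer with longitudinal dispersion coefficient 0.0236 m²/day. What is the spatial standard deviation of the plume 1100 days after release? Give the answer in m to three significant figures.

Dispersive spreading gives a Gaussian with σ² = 2Dt; advection only shifts the center.
σ = √(2 × 0.0236 × 1100) = 7.21 m.

7.21 m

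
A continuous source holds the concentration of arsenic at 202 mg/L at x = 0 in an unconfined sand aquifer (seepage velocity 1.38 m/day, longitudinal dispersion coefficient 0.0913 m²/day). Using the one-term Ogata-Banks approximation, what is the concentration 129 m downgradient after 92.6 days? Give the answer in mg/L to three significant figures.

For a continuous step input, C/C₀ ≈ ½·erfc((x−vt)/(2√(Dt))).
vt = 1.38 × 92.6 = 127.788 m and 2√(Dt) = 2√(0.0913 × 92.6) = 5.815 m.
Argument (x−vt)/(2√(Dt)) = (129 − 127.788)/5.815 = 0.2084; ½·erfc(0.2084) = 0.3841.
C = 202 × 0.3841 = 77.6 mg/L.

77.6 mg/L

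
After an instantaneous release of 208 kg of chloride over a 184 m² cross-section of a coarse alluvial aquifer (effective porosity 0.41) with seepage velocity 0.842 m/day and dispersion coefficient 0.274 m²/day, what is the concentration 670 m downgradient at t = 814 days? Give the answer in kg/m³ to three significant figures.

0.0399 kg/m³

For an instantaneous plane source, C(x,t) = M/(n_e·A·√(4πDt)) · exp(−(x−vt)²/(4Dt)), with n_e·A the pore (flow) area.
Plume center vt = 0.842 × 814 = 685.388 m, so the well at 670 m is 15.388 m upgradient of the peak.
√(4πDt) = 52.94 m, giving peak height M/(n_e·A·√(4πDt)) = 208/(0.41 × 184 × 52.94) = 0.05208 kg/m³.
(x−vt)²/(4Dt) = (-15.388)²/(4 × 0.274 × 814) = 0.2654; exp(−0.2654) = 0.7669.
C = 0.05208 × 0.7669 = 0.0399 kg/m³.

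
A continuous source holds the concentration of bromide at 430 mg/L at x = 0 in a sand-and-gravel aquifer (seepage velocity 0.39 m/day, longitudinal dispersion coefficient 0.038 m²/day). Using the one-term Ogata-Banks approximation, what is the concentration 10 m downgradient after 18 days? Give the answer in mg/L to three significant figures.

2.33 mg/L

For a continuous step input, C/C₀ ≈ ½·erfc((x−vt)/(2√(Dt))).
vt = 0.39 × 18 = 7.02 m and 2√(Dt) = 2√(0.038 × 18) = 1.654 m.
Argument (x−vt)/(2√(Dt)) = (10 − 7.02)/1.654 = 1.802; ½·erfc(1.802) = 0.005411.
C = 430 × 0.005411 = 2.33 mg/L.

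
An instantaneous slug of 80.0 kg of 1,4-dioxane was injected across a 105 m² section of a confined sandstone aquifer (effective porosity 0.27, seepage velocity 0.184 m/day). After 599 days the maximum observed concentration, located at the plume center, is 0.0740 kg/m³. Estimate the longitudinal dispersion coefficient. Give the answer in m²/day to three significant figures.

At the plume center C_max = M/(n_e·A·√(4πDt)), so D = M²/(4πt·(n_e·A·C_max)²).
n_e·A·C_max = 0.27 × 105 × 0.0740 = 2.098 kg/m.
D = 80.0²/(4π × 599 × 2.098²) = 0.193 m²/day.

0.193 m²/day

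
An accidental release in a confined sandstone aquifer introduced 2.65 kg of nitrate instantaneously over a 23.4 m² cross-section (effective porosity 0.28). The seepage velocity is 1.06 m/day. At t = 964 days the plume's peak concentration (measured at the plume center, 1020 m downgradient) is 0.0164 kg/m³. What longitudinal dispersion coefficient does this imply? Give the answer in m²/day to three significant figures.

0.0502 m²/day

At the plume center C_max = M/(n_e·A·√(4πDt)), so D = M²/(4πt·(n_e·A·C_max)²).
n_e·A·C_max = 0.28 × 23.4 × 0.0164 = 0.1075 kg/m.
D = 2.65²/(4π × 964 × 0.1075²) = 0.0502 m²/day.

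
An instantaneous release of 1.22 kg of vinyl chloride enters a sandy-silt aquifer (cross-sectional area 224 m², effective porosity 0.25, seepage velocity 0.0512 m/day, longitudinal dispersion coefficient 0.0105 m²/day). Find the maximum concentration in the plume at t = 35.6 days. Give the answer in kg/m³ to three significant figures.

0.0101 kg/m³

The peak of an instantaneous 1D plume sits at x = vt; there the Gaussian factor is 1 and C_max = M/(n_e·A·√(4πDt)), where n_e·A is the pore area the mass is dissolved in.
√(4πDt) = √(4π × 0.0105 × 35.6) = 2.167 m, so C_max = 1.22/(0.25 × 224 × 2.167) = 0.0101 kg/m³.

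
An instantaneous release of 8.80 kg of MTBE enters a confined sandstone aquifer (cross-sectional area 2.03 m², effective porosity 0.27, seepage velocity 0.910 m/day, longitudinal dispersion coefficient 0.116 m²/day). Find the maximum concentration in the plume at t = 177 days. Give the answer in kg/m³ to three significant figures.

1.00 kg/m³

The peak of an instantaneous 1D plume sits at x = vt; there the Gaussian factor is 1 and C_max = M/(n_e·A·√(4πDt)), where n_e·A is the pore area the mass is dissolved in.
√(4πDt) = √(4π × 0.116 × 177) = 16.06 m, so C_max = 8.80/(0.27 × 2.03 × 16.06) = 1.00 kg/m³.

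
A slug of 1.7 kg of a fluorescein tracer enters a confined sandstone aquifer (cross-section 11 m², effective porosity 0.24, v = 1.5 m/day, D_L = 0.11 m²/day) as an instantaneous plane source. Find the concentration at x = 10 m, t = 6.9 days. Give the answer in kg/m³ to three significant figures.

0.200 kg/m³

For an instantaneous plane source, C(x,t) = M/(n_e·A·√(4πDt)) · exp(−(x−vt)²/(4Dt)), with n_e·A the pore (flow) area.
Plume center vt = 1.5 × 6.9 = 10.35 m, so the well at 10 m is 0.35 m upgradient of the peak.
√(4πDt) = 3.088 m, giving peak height M/(n_e·A·√(4πDt)) = 1.7/(0.24 × 11 × 3.088) = 0.2085 kg/m³.
(x−vt)²/(4Dt) = (-0.35)²/(4 × 0.11 × 6.9) = 0.04035; exp(−0.04035) = 0.9605.
C = 0.2085 × 0.9605 = 0.200 kg/m³.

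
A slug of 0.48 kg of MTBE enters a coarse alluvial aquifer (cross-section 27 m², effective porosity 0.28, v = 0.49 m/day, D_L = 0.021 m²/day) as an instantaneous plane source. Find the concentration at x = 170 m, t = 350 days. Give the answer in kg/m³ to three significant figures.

0.00612 kg/m³

For an instantaneous plane source, C(x,t) = M/(n_e·A·√(4πDt)) · exp(−(x−vt)²/(4Dt)), with n_e·A the pore (flow) area.
Plume center vt = 0.49 × 350 = 171.5 m, so the well at 170 m is 1.5 m upgradient of the peak.
√(4πDt) = 9.611 m, giving peak height M/(n_e·A·√(4πDt)) = 0.48/(0.28 × 27 × 9.611) = 0.006606 kg/m³.
(x−vt)²/(4Dt) = (-1.5)²/(4 × 0.021 × 350) = 0.07653; exp(−0.07653) = 0.9263.
C = 0.006606 × 0.9263 = 0.00612 kg/m³.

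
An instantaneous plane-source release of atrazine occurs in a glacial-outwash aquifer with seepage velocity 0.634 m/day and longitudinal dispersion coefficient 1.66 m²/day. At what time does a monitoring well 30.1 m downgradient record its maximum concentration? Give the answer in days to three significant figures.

For the 1D instantaneous-source solution, setting ∂C/∂t = 0 at fixed x gives v²t² + 2Dt − x² = 0, so t = (√(D² + v²x²) − D)/v².
√(D² + v²x²) = √(1.66² + 0.634² × 30.1²) = 19.16; v² = 0.401956.
t = (19.16 − 1.66)/0.401956 = 43.5 days (vs. the pure-advection estimate x/v = 47.5 d).

43.5 days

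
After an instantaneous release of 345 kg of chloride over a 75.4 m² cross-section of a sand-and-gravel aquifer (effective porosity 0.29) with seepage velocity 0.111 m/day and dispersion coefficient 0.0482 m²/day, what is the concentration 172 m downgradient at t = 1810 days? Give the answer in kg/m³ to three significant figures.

For an instantaneous plane source, C(x,t) = M/(n_e·A·√(4πDt)) · exp(−(x−vt)²/(4Dt)), with n_e·A the pore (flow) area.
Plume center vt = 0.111 × 1810 = 200.91 m, so the well at 172 m is 28.91 m upgradient of the peak.
√(4πDt) = 33.11 m, giving peak height M/(n_e·A·√(4πDt)) = 345/(0.29 × 75.4 × 33.11) = 0.4765 kg/m³.
(x−vt)²/(4Dt) = (-28.91)²/(4 × 0.0482 × 1810) = 2.395; exp(−2.395) = 0.09117.
C = 0.4765 × 0.09117 = 0.0434 kg/m³.

0.0434 kg/m³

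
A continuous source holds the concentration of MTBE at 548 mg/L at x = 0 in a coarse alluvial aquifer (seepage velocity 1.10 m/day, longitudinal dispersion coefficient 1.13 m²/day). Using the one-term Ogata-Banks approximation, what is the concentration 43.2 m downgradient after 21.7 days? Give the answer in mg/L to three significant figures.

For a continuous step input, C/C₀ ≈ ½·erfc((x−vt)/(2√(Dt))).
vt = 1.10 × 21.7 = 23.87 m and 2√(Dt) = 2√(1.13 × 21.7) = 9.904 m.
Argument (x−vt)/(2√(Dt)) = (43.2 − 23.87)/9.904 = 1.952; ½·erfc(1.952) = 0.002885.
C = 548 × 0.002885 = 1.58 mg/L.

1.58 mg/L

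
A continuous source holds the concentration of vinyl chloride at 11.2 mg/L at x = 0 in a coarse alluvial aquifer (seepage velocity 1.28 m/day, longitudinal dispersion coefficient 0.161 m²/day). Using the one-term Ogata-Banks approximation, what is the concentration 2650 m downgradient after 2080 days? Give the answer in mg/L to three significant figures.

For a continuous step input, C/C₀ ≈ ½·erfc((x−vt)/(2√(Dt))).
vt = 1.28 × 2080 = 2662.4 m and 2√(Dt) = 2√(0.161 × 2080) = 36.60 m.
Argument (x−vt)/(2√(Dt)) = (2650 − 2662.4)/36.60 = -0.3388; ½·erfc(-0.3388) = 0.6841.
C = 11.2 × 0.6841 = 7.66 mg/L.

7.66 mg/L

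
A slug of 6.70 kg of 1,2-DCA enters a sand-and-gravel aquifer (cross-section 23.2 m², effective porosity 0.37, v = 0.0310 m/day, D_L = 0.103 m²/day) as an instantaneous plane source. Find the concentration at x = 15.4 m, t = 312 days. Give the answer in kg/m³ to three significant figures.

For an instantaneous plane source, C(x,t) = M/(n_e·A·√(4πDt)) · exp(−(x−vt)²/(4Dt)), with n_e·A the pore (flow) area.
Plume center vt = 0.0310 × 312 = 9.672 m, so the well at 15.4 m is 5.728 m downgradient of the peak.
√(4πDt) = 20.10 m, giving peak height M/(n_e·A·√(4πDt)) = 6.70/(0.37 × 23.2 × 20.10) = 0.03883 kg/m³.
(x−vt)²/(4Dt) = (5.728)²/(4 × 0.103 × 312) = 0.2552; exp(−0.2552) = 0.7748.
C = 0.03883 × 0.7748 = 0.0301 kg/m³.

0.0301 kg/m³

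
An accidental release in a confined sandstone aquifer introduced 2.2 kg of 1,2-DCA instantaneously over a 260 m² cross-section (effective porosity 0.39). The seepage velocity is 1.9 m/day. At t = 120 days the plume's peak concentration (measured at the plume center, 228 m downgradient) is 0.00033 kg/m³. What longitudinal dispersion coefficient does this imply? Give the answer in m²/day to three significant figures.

2.87 m²/day

At the plume center C_max = M/(n_e·A·√(4πDt)), so D = M²/(4πt·(n_e·A·C_max)²).
n_e·A·C_max = 0.39 × 260 × 0.00033 = 0.03346 kg/m.
D = 2.2²/(4π × 120 × 0.03346²) = 2.87 m²/day.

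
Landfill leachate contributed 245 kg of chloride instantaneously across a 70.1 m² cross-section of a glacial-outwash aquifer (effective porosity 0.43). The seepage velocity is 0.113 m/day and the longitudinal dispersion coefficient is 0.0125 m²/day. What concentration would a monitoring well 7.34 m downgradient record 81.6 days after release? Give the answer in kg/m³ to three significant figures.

0.954 kg/m³

For an instantaneous plane source, C(x,t) = M/(n_e·A·√(4πDt)) · exp(−(x−vt)²/(4Dt)), with n_e·A the pore (flow) area.
Plume center vt = 0.113 × 81.6 = 9.2208 m, so the well at 7.34 m is 1.8808 m upgradient of the peak.
√(4πDt) = 3.580 m, giving peak height M/(n_e·A·√(4πDt)) = 245/(0.43 × 70.1 × 3.580) = 2.270 kg/m³.
(x−vt)²/(4Dt) = (-1.8808)²/(4 × 0.0125 × 81.6) = 0.8670; exp(−0.8670) = 0.4202.
C = 2.270 × 0.4202 = 0.954 kg/m³.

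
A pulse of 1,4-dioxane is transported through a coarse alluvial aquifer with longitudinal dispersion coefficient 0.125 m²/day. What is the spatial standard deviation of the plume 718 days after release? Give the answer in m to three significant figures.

13.4 m

Dispersive spreading gives a Gaussian with σ² = 2Dt; advection only shifts the center.
σ = √(2 × 0.125 × 718) = 13.4 m.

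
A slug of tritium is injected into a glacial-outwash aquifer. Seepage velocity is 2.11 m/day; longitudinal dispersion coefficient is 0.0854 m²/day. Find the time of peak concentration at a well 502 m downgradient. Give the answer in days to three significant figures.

For the 1D instantaneous-source solution, setting ∂C/∂t = 0 at fixed x gives v²t² + 2Dt − x² = 0, so t = (√(D² + v²x²) − D)/v².
√(D² + v²x²) = √(0.0854² + 2.11² × 502²) = 1059; v² = 4.4521.
t = (1059 − 0.0854)/4.4521 = 238 days (vs. the pure-advection estimate x/v = 238 d).

238 days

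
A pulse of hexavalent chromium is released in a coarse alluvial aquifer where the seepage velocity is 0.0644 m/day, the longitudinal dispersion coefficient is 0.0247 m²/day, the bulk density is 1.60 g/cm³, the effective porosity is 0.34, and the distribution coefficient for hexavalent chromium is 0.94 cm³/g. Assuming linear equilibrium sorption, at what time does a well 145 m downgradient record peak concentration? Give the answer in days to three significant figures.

Retardation factor R = 1 + ρ_b·K_d/n = 1 + 1.60 × 0.94/0.34 = 5.424.
Sorption retards both mechanisms: v_R = v/R = 0.01187 m/day, D_R = D/R = 0.004554 m²/day.
Peak time from v_R²t² + 2D_R t − x² = 0: t = (√(D_R² + v_R²x²) − D_R)/v_R².
√(D_R² + v_R²x²) = √(0.004554² + 0.01187² × 145²) = 1.721; v_R² = 0.0001409.
t = (1.721 − 0.004554)/0.0001409 = 12200 days.

12200 days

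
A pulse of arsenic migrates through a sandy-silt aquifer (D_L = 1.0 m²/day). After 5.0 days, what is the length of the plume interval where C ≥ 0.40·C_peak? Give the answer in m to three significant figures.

The plume is Gaussian with σ = √(2Dt) = √(2 × 1.0 × 5.0) = 3.162 m.
C/C_peak = exp(−Δx²/(2σ²)) = 0.40 ⇒ Δx = σ·√(−2 ln 0.40) = 3.162 × 1.354 = 4.281 m.
Width = 2Δx = 8.56 m.

8.56 m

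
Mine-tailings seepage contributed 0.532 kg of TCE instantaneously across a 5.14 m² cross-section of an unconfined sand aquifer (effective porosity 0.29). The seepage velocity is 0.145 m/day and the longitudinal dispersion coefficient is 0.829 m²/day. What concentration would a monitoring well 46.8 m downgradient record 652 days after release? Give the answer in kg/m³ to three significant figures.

0.00151 kg/m³

For an instantaneous plane source, C(x,t) = M/(n_e·A·√(4πDt)) · exp(−(x−vt)²/(4Dt)), with n_e·A the pore (flow) area.
Plume center vt = 0.145 × 652 = 94.54 m, so the well at 46.8 m is 47.74 m upgradient of the peak.
√(4πDt) = 82.41 m, giving peak height M/(n_e·A·√(4πDt)) = 0.532/(0.29 × 5.14 × 82.41) = 0.004331 kg/m³.
(x−vt)²/(4Dt) = (-47.74)²/(4 × 0.829 × 652) = 1.054; exp(−1.054) = 0.3485.
C = 0.004331 × 0.3485 = 0.00151 kg/m³.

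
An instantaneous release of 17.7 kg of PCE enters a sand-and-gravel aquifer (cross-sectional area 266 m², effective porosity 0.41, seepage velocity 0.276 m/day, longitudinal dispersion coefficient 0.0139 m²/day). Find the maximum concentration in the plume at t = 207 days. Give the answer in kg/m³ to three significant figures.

The peak of an instantaneous 1D plume sits at x = vt; there the Gaussian factor is 1 and C_max = M/(n_e·A·√(4πDt)), where n_e·A is the pore area the mass is dissolved in.
√(4πDt) = √(4π × 0.0139 × 207) = 6.013 m, so C_max = 17.7/(0.41 × 266 × 6.013) = 0.0270 kg/m³.

0.0270 kg/m³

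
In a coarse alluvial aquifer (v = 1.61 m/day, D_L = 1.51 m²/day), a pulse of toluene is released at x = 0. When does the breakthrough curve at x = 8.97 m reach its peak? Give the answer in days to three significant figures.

5.02 days

For the 1D instantaneous-source solution, setting ∂C/∂t = 0 at fixed x gives v²t² + 2Dt − x² = 0, so t = (√(D² + v²x²) − D)/v².
√(D² + v²x²) = √(1.51² + 1.61² × 8.97²) = 14.52; v² = 2.5921.
t = (14.52 − 1.51)/2.5921 = 5.02 days (vs. the pure-advection estimate x/v = 5.57 d).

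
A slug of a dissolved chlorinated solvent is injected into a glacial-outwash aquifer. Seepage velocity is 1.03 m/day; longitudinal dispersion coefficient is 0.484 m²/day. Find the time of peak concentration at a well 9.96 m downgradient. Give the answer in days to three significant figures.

9.22 days

For the 1D instantaneous-source solution, setting ∂C/∂t = 0 at fixed x gives v²t² + 2Dt − x² = 0, so t = (√(D² + v²x²) − D)/v².
√(D² + v²x²) = √(0.484² + 1.03² × 9.96²) = 10.27; v² = 1.0609.
t = (10.27 − 0.484)/1.0609 = 9.22 days (vs. the pure-advection estimate x/v = 9.67 d).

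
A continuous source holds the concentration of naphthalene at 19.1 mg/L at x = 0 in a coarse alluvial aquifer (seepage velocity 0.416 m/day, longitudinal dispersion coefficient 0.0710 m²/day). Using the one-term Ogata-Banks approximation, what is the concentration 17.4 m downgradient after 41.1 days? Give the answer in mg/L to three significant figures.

8.60 mg/L

For a continuous step input, C/C₀ ≈ ½·erfc((x−vt)/(2√(Dt))).
vt = 0.416 × 41.1 = 17.0976 m and 2√(Dt) = 2√(0.0710 × 41.1) = 3.416 m.
Argument (x−vt)/(2√(Dt)) = (17.4 − 17.0976)/3.416 = 0.08852; ½·erfc(0.08852) = 0.4502.
C = 19.1 × 0.4502 = 8.60 mg/L.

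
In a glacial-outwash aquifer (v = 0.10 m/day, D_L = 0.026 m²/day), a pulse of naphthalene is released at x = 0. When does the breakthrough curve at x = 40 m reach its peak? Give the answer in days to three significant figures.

397 days

For the 1D instantaneous-source solution, setting ∂C/∂t = 0 at fixed x gives v²t² + 2Dt − x² = 0, so t = (√(D² + v²x²) − D)/v².
√(D² + v²x²) = √(0.026² + 0.10² × 40²) = 4.000; v² = 0.01.
t = (4.000 − 0.026)/0.01 = 397 days (vs. the pure-advection estimate x/v = 400 d).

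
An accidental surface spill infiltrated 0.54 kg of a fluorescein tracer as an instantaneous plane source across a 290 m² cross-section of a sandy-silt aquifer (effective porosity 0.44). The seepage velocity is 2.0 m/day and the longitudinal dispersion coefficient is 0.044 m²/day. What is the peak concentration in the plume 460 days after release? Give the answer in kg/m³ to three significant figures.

The peak of an instantaneous 1D plume sits at x = vt; there the Gaussian factor is 1 and C_max = M/(n_e·A·√(4πDt)), where n_e·A is the pore area the mass is dissolved in.
√(4πDt) = √(4π × 0.044 × 460) = 15.95 m, so C_max = 0.54/(0.44 × 290 × 15.95) = 0.000265 kg/m³.

0.000265 kg/m³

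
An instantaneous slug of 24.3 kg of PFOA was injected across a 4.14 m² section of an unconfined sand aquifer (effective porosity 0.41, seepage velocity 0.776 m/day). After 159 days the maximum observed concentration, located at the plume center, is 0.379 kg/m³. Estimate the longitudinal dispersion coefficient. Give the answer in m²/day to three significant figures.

At the plume center C_max = M/(n_e·A·√(4πDt)), so D = M²/(4πt·(n_e·A·C_max)²).
n_e·A·C_max = 0.41 × 4.14 × 0.379 = 0.6433 kg/m.
D = 24.3²/(4π × 159 × 0.6433²) = 0.714 m²/day.

0.714 m²/day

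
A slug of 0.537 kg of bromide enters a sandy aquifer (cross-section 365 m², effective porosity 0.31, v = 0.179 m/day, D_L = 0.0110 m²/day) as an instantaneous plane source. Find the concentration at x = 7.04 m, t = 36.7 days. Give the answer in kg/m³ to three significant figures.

For an instantaneous plane source, C(x,t) = M/(n_e·A·√(4πDt)) · exp(−(x−vt)²/(4Dt)), with n_e·A the pore (flow) area.
Plume center vt = 0.179 × 36.7 = 6.5693 m, so the well at 7.04 m is 0.4707 m downgradient of the peak.
√(4πDt) = 2.252 m, giving peak height M/(n_e·A·√(4πDt)) = 0.537/(0.31 × 365 × 2.252) = 0.002107 kg/m³.
(x−vt)²/(4Dt) = (0.4707)²/(4 × 0.0110 × 36.7) = 0.1372; exp(−0.1372) = 0.8718.
C = 0.002107 × 0.8718 = 0.00184 kg/m³.

0.00184 kg/m³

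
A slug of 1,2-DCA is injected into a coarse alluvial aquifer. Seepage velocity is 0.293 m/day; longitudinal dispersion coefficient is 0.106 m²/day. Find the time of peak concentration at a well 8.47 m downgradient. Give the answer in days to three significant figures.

For the 1D instantaneous-source solution, setting ∂C/∂t = 0 at fixed x gives v²t² + 2Dt − x² = 0, so t = (√(D² + v²x²) − D)/v².
√(D² + v²x²) = √(0.106² + 0.293² × 8.47²) = 2.484; v² = 0.085849.
t = (2.484 − 0.106)/0.085849 = 27.7 days (vs. the pure-advection estimate x/v = 28.9 d).

27.7 days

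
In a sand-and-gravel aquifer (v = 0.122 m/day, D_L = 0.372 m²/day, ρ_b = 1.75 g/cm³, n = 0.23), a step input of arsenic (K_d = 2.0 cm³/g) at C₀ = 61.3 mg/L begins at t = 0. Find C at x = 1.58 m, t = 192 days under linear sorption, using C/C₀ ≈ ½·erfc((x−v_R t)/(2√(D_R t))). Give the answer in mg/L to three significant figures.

29.5 mg/L

Retardation factor R = 1 + ρ_b·K_d/n = 1 + 1.75 × 2.0/0.23 = 16.22.
Sorption retards both mechanisms: v_R = v/R = 0.007522 m/day, D_R = D/R = 0.02293 m²/day.
v_R·t = 0.007522 × 192 = 1.444224 m; 2√(D_R t) = 4.196 m; argument = (1.58 − 1.444224)/4.196 = 0.03236.
C = C₀ × ½·erfc(0.03236) = 61.3 × 0.4817 = 29.5 mg/L.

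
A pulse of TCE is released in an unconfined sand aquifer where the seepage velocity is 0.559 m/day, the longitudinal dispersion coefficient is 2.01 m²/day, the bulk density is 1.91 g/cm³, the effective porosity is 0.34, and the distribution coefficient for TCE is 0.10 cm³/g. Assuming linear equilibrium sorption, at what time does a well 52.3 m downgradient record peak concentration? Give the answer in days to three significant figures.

136 days

Retardation factor R = 1 + ρ_b·K_d/n = 1 + 1.91 × 0.10/0.34 = 1.562.
Sorption retards both mechanisms: v_R = v/R = 0.3579 m/day, D_R = D/R = 1.287 m²/day.
Peak time from v_R²t² + 2D_R t − x² = 0: t = (√(D_R² + v_R²x²) − D_R)/v_R².
√(D_R² + v_R²x²) = √(1.287² + 0.3579² × 52.3²) = 18.76; v_R² = 0.1281.
t = (18.76 − 1.287)/0.1281 = 136 days.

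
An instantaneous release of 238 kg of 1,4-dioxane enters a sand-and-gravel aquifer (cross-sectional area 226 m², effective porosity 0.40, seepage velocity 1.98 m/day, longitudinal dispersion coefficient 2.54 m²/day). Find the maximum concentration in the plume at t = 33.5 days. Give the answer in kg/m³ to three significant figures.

0.0805 kg/m³

The peak of an instantaneous 1D plume sits at x = vt; there the Gaussian factor is 1 and C_max = M/(n_e·A·√(4πDt)), where n_e·A is the pore area the mass is dissolved in.
√(4πDt) = √(4π × 2.54 × 33.5) = 32.70 m, so C_max = 238/(0.40 × 226 × 32.70) = 0.0805 kg/m³.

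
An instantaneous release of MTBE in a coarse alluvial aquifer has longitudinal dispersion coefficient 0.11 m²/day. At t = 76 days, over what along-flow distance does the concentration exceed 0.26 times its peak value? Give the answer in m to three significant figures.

13.4 m

The plume is Gaussian with σ = √(2Dt) = √(2 × 0.11 × 76) = 4.089 m.
C/C_peak = exp(−Δx²/(2σ²)) = 0.26 ⇒ Δx = σ·√(−2 ln 0.26) = 4.089 × 1.641 = 6.710 m.
Width = 2Δx = 13.4 m.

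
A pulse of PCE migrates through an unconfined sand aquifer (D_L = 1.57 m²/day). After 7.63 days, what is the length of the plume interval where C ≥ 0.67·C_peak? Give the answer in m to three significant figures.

8.76 m

The plume is Gaussian with σ = √(2Dt) = √(2 × 1.57 × 7.63) = 4.895 m.
C/C_peak = exp(−Δx²/(2σ²)) = 0.67 ⇒ Δx = σ·√(−2 ln 0.67) = 4.895 × 0.8950 = 4.381 m.
Width = 2Δx = 8.76 m.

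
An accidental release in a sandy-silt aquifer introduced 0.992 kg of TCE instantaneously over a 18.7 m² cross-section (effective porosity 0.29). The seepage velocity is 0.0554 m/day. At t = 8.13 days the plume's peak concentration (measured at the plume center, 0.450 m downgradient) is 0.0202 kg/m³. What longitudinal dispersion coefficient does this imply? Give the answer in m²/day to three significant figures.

At the plume center C_max = M/(n_e·A·√(4πDt)), so D = M²/(4πt·(n_e·A·C_max)²).
n_e·A·C_max = 0.29 × 18.7 × 0.0202 = 0.1095 kg/m.
D = 0.992²/(4π × 8.13 × 0.1095²) = 0.803 m²/day.

0.803 m²/day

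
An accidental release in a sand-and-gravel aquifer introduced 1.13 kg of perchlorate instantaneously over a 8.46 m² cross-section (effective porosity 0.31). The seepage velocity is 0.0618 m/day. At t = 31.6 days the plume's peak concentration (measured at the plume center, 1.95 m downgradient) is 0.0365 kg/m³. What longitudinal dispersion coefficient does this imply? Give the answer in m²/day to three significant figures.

0.351 m²/day

At the plume center C_max = M/(n_e·A·√(4πDt)), so D = M²/(4πt·(n_e·A·C_max)²).
n_e·A·C_max = 0.31 × 8.46 × 0.0365 = 0.09572 kg/m.
D = 1.13²/(4π × 31.6 × 0.09572²) = 0.351 m²/day.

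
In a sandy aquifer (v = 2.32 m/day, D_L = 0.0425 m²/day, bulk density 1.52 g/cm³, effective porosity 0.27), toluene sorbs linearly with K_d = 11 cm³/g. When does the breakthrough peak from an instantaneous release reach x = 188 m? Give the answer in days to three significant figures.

5100 days

Retardation factor R = 1 + ρ_b·K_d/n = 1 + 1.52 × 11/0.27 = 62.93.
Sorption retards both mechanisms: v_R = v/R = 0.03687 m/day, D_R = D/R = 0.0006754 m²/day.
Peak time from v_R²t² + 2D_R t − x² = 0: t = (√(D_R² + v_R²x²) − D_R)/v_R².
√(D_R² + v_R²x²) = √(0.0006754² + 0.03687² × 188²) = 6.932; v_R² = 0.001359.
t = (6.932 − 0.0006754)/0.001359 = 5100 days.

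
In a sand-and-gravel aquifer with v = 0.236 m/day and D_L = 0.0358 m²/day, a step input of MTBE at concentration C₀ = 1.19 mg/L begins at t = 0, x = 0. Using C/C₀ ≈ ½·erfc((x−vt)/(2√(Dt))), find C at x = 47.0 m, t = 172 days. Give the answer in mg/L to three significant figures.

For a continuous step input, C/C₀ ≈ ½·erfc((x−vt)/(2√(Dt))).
vt = 0.236 × 172 = 40.592 m and 2√(Dt) = 2√(0.0358 × 172) = 4.963 m.
Argument (x−vt)/(2√(Dt)) = (47.0 − 40.592)/4.963 = 1.291; ½·erfc(1.291) = 0.03394.
C = 1.19 × 0.03394 = 0.0404 mg/L.

0.0404 mg/L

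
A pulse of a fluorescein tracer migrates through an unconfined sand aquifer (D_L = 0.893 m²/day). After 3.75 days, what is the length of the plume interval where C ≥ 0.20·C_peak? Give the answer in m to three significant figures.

The plume is Gaussian with σ = √(2Dt) = √(2 × 0.893 × 3.75) = 2.588 m.
C/C_peak = exp(−Δx²/(2σ²)) = 0.20 ⇒ Δx = σ·√(−2 ln 0.20) = 2.588 × 1.794 = 4.643 m.
Width = 2Δx = 9.29 m.

9.29 m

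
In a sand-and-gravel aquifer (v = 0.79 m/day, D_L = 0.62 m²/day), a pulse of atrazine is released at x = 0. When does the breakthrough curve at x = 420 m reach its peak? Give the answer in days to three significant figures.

For the 1D instantaneous-source solution, setting ∂C/∂t = 0 at fixed x gives v²t² + 2Dt − x² = 0, so t = (√(D² + v²x²) − D)/v².
√(D² + v²x²) = √(0.62² + 0.79² × 420²) = 331.8; v² = 0.6241.
t = (331.8 − 0.62)/0.6241 = 531 days (vs. the pure-advection estimate x/v = 532 d).

531 days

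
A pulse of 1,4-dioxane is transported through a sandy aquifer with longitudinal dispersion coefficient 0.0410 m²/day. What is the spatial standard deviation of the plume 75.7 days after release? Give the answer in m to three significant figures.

2.49 m

Dispersive spreading gives a Gaussian with σ² = 2Dt; advection only shifts the center.
σ = √(2 × 0.0410 × 75.7) = 2.49 m.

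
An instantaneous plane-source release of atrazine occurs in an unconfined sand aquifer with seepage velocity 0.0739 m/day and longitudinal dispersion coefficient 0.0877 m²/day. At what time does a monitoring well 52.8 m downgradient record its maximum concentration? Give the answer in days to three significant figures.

699 days

For the 1D instantaneous-source solution, setting ∂C/∂t = 0 at fixed x gives v²t² + 2Dt − x² = 0, so t = (√(D² + v²x²) − D)/v².
√(D² + v²x²) = √(0.0877² + 0.0739² × 52.8²) = 3.903; v² = 0.00546121.
t = (3.903 − 0.0877)/0.00546121 = 699 days (vs. the pure-advection estimate x/v = 714 d).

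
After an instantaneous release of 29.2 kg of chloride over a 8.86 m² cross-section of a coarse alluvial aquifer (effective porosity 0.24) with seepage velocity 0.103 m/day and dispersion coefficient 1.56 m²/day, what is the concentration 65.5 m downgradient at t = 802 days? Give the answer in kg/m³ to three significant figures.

0.103 kg/m³

For an instantaneous plane source, C(x,t) = M/(n_e·A·√(4πDt)) · exp(−(x−vt)²/(4Dt)), with n_e·A the pore (flow) area.
Plume center vt = 0.103 × 802 = 82.606 m, so the well at 65.5 m is 17.106 m upgradient of the peak.
√(4πDt) = 125.4 m, giving peak height M/(n_e·A·√(4πDt)) = 29.2/(0.24 × 8.86 × 125.4) = 0.1095 kg/m³.
(x−vt)²/(4Dt) = (-17.106)²/(4 × 1.56 × 802) = 0.05847; exp(−0.05847) = 0.9432.
C = 0.1095 × 0.9432 = 0.103 kg/m³.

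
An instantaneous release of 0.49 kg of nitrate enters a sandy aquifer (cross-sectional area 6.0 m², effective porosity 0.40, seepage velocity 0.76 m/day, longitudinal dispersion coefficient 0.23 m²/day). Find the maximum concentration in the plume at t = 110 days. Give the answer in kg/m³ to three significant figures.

The peak of an instantaneous 1D plume sits at x = vt; there the Gaussian factor is 1 and C_max = M/(n_e·A·√(4πDt)), where n_e·A is the pore area the mass is dissolved in.
√(4πDt) = √(4π × 0.23 × 110) = 17.83 m, so C_max = 0.49/(0.40 × 6.0 × 17.83) = 0.0115 kg/m³.

0.0115 kg/m³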